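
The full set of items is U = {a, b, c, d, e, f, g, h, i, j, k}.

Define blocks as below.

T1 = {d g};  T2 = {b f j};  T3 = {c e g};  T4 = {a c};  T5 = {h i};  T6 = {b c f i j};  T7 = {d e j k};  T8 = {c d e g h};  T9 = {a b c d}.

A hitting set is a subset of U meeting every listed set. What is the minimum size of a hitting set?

4

T = {c, g, i, j} meets every block (each contains at least one member of T), and |T| = 4.
The blocks T1, T2, T4, T5 are pairwise disjoint, so any hitting set needs a separate item for each — at least 4. Hence 4 is optimal.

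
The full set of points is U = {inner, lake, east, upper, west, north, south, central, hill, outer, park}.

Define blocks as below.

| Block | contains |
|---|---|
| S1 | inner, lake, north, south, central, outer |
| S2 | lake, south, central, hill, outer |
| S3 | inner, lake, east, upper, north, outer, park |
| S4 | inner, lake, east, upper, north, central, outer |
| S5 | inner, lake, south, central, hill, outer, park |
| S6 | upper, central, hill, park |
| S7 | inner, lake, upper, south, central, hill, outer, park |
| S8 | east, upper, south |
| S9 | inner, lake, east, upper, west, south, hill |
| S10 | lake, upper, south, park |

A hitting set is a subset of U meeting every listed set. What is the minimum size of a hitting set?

The 2 points {lake, upper} hit every block.
No single point lies in every block, so at least 2 are needed and 2 is optimal.

2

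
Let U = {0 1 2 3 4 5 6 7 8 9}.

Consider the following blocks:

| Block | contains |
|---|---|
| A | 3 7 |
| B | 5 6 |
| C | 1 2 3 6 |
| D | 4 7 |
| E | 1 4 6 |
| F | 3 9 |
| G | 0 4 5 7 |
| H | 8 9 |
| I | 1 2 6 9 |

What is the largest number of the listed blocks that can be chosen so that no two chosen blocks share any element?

3

B, D, H are pairwise disjoint (B={5,6}; D={4,7}; H={8,9}).
Every remaining block overlaps one of these, and no 4 of the listed blocks are pairwise disjoint, so 3 is the maximum.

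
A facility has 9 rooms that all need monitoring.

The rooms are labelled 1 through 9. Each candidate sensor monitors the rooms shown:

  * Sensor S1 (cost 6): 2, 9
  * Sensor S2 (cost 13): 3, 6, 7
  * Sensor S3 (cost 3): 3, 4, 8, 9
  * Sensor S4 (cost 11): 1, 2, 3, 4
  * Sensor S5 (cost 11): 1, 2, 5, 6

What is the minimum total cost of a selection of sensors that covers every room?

S2, S3, S5 together cover every room (S2 ∪ S3 ∪ S5 = {1, 2, 3, 4, 5, 6, 7, 8, 9}); total cost 13 + 3 + 11 = 27.
No covering selection has total cost below 27.

27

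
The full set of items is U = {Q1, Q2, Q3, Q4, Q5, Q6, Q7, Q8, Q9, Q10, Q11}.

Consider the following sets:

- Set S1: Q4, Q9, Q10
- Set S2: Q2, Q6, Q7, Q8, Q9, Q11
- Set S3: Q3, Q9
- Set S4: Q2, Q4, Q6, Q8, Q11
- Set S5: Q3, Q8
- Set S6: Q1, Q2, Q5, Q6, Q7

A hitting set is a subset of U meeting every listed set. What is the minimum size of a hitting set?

The 3 items {Q2, Q3, Q4} hit every set.
The sets S1, S5, S6 are pairwise disjoint, so any hitting set needs a separate item for each — at least 3. Hence 3 is optimal.

3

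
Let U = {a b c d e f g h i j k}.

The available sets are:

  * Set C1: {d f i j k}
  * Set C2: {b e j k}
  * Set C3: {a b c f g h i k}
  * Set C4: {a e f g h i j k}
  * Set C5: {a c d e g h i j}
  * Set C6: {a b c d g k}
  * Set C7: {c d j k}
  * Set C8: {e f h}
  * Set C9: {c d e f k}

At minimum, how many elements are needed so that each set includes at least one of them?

2

The 2 elements {e, k} hit every set.
The sets C7, C8 are pairwise disjoint, so any hitting set needs a separate element for each — at least 2. Hence 2 is optimal.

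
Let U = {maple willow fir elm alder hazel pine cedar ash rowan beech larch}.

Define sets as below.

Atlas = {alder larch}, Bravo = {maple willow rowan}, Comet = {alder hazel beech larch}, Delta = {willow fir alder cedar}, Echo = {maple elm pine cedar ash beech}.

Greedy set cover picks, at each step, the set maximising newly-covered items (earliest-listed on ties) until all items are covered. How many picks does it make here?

Greedy: pick Echo (covers 6 new) → pick Comet (covers 3 new) → pick Bravo (covers 2 new) → pick Delta (covers 1 new). Total picks: 4.

4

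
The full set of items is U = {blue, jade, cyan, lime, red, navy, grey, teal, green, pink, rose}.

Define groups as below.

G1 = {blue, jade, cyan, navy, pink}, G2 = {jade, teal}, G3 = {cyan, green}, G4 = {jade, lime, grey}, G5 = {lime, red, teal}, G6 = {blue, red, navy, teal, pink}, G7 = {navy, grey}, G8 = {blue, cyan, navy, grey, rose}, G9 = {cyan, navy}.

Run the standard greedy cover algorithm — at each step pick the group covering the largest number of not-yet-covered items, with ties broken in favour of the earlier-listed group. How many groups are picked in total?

4

Greedy: pick G1 (covers 5 new) → pick G5 (covers 3 new) → pick G8 (covers 2 new) → pick G3 (covers 1 new). Total picks: 4.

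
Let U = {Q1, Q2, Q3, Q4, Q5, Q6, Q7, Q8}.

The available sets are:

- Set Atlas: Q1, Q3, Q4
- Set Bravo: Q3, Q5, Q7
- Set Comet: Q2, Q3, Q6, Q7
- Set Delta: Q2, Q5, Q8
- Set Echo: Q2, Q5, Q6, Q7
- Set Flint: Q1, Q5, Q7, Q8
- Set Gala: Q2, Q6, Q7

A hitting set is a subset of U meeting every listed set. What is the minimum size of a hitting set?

Take H = {Q3, Q6, Q8}. Each listed set contains at least one of these, so H is a hitting set of size 3.
No choice of 2 points meets every set, so 3 is the minimum.

3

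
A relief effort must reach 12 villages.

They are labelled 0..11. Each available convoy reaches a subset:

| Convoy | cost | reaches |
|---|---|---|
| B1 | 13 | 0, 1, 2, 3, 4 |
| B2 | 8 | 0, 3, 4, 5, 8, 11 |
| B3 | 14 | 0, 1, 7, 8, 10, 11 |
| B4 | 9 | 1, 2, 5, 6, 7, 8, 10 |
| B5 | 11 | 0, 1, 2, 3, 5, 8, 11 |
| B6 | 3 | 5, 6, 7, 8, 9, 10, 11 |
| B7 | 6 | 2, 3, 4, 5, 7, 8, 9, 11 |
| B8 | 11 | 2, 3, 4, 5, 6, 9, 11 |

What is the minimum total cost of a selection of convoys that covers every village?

B1, B6 together cover every village (B1 ∪ B6 = {0, 1, 2, 3, 4, 5, 6, 7, 8, 9, 10, 11}); total cost 13 + 3 = 16.
The greedy pick B6, B7, B5 costs 20; no covering selection beats 16.

16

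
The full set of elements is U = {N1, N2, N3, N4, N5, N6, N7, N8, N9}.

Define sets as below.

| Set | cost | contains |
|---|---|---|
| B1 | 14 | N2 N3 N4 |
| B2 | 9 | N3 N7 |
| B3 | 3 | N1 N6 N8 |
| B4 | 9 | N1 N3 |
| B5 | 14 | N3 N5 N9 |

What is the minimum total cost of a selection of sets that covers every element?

40

B1, B2, B3, B5 together cover every element (B1 ∪ B2 ∪ B3 ∪ B5 = {N1, N2, N3, N4, N5, N6, N7, N8, N9}); total cost 14 + 9 + 3 + 14 = 40.
No covering selection has total cost below 40.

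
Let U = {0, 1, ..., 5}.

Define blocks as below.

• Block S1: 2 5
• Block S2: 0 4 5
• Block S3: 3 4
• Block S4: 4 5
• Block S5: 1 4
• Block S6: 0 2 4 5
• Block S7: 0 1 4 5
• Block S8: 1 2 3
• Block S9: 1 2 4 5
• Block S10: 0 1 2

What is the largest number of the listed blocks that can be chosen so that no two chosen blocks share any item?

S1, S3 are pairwise disjoint (S1={2,5}; S3={3,4}).
Every remaining block overlaps one of these, and no 3 of the listed blocks are pairwise disjoint, so 2 is the maximum.

2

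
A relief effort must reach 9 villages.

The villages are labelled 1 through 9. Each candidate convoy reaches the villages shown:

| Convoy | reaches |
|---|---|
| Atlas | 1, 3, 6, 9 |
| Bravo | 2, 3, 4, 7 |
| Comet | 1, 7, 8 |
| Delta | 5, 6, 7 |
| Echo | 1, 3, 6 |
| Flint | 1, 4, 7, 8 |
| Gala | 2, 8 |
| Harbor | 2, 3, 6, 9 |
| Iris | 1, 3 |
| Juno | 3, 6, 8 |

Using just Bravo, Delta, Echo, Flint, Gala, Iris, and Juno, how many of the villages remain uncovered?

1

Union of Bravo, Delta, Echo, Flint, Gala, Iris, Juno = {1, 2, 3, 4, 5, 6, 7, 8}.
Not covered: 9 — 1 village.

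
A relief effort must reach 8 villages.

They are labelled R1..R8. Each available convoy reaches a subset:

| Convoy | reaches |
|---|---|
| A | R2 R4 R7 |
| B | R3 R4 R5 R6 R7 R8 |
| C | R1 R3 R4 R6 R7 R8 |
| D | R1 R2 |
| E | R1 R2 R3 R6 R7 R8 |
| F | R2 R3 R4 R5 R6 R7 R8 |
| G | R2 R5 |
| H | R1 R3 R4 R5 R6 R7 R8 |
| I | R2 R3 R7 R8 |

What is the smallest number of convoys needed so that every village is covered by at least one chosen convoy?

C and F together: C ∪ F = {R1, R2, R3, R4, R5, R6, R7, R8} — every village is covered.
No single convoy has all 8 villages (the largest, F, has 7), so 2 is optimal.

2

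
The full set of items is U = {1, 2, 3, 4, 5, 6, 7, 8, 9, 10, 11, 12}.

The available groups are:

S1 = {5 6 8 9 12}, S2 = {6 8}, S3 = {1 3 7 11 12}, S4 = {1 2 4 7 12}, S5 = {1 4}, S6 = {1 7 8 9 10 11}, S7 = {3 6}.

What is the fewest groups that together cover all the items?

4

S1, S4, S6, and S7 cover everything between them: the union {1, 2, 3, 4, 5, 6, 7, 8, 9, 10, 11, 12} is all of U.
No 3 of the 7 groups cover everything (all 35 combinations miss at least one item), so 4 is optimal.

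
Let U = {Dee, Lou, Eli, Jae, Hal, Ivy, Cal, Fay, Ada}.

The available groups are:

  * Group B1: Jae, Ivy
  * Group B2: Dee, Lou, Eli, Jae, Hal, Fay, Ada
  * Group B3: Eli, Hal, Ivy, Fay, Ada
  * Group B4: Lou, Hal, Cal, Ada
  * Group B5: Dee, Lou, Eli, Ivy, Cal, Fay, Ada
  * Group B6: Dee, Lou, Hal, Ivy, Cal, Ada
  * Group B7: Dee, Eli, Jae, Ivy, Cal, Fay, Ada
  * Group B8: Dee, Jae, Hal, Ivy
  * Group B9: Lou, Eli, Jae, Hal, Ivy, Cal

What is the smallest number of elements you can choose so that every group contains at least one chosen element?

Take H = {Hal, Ivy}. Each listed group contains at least one of these, so H is a hitting set of size 2.
The groups B1, B4 are pairwise disjoint, so any hitting set needs a separate element for each — at least 2. Hence 2 is optimal.

2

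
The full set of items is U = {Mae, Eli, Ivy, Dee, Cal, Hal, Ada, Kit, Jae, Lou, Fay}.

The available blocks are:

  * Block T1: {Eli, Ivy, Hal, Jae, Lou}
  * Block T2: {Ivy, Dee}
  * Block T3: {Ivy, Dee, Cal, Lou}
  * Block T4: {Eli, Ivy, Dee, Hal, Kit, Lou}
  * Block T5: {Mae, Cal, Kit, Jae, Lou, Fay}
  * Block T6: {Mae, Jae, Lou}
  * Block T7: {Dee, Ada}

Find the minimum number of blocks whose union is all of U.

T1, T5, and T7 cover everything between them: the union {Mae, Eli, Ivy, Dee, Cal, Hal, Ada, Kit, Jae, Lou, Fay} is all of U.
Only T7 contains Ada, so T7 is forced; the remaining 9 items need at least 2 more blocks (each remaining block adds at most 6) — so at least 3 blocks are needed, and 3 is optimal.

3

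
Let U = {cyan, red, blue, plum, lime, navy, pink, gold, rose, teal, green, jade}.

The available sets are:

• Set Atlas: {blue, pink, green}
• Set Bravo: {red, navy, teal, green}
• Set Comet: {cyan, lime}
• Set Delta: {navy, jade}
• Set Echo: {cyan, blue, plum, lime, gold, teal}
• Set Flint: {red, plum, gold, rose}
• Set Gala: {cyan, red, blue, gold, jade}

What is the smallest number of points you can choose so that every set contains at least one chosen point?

4

Take H = {cyan, blue, navy, gold}. Each listed set contains at least one of these, so H is a hitting set of size 4.
The sets Atlas, Comet, Delta, Flint are pairwise disjoint, so any hitting set needs a separate point for each — at least 4. Hence 4 is optimal.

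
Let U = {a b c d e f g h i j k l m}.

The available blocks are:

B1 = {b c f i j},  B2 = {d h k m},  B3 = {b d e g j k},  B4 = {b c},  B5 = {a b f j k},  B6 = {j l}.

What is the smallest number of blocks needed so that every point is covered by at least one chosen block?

Take {B1, B2, B3, B5, B6}. Their union is {a, b, c, d, e, f, g, h, i, j, k, l, m}, which is all 13 points.
No 4 of the 6 blocks cover everything (all 15 combinations miss at least one point), so 5 is optimal.

5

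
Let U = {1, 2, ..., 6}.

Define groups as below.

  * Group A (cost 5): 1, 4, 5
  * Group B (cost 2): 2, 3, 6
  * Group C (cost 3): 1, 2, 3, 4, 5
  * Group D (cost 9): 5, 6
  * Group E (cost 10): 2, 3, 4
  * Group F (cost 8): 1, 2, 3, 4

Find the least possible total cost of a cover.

5

B, C together cover every element (B ∪ C = {1, 2, 3, 4, 5, 6}); total cost 2 + 3 = 5.
No covering selection has total cost below 5.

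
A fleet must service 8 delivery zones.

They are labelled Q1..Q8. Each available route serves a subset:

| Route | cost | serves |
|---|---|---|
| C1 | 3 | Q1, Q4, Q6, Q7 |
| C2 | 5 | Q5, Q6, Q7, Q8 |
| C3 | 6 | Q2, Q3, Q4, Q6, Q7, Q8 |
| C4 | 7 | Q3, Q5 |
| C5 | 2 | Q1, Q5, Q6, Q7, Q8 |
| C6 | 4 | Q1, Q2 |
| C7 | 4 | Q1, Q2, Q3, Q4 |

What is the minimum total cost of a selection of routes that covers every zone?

C5, C7 together cover every zone (C5 ∪ C7 = {Q1, Q2, Q3, Q4, Q5, Q6, Q7, Q8}); total cost 2 + 4 = 6.
No covering selection has total cost below 6.

6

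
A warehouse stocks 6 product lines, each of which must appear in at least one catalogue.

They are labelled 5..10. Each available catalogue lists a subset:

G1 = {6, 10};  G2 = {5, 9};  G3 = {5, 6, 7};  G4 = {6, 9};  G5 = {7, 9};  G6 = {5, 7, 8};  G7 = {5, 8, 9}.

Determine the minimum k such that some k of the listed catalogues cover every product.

G1 and G5 and G6 together: G1 ∪ G5 ∪ G6 = {5, 6, 7, 8, 9, 10} — every product is covered.
Only G1 contains 10, so G1 is forced; the remaining 4 products need at least 2 more catalogues (each remaining catalogue adds at most 3) — so at least 3 catalogues are needed, and 3 is optimal.

3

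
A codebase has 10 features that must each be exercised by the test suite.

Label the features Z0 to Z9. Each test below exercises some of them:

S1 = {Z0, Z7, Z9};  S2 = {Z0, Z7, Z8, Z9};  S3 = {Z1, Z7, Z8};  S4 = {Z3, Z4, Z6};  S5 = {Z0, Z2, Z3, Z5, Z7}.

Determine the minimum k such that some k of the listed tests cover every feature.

Take {S1, S3, S4, S5}. Their union is {Z0, Z1, Z2, Z3, Z4, Z5, Z6, Z7, Z8, Z9}, which is all 10 features.
Only S5 contains Z2, so S5 is forced; the remaining 5 features need at least 3 more tests (each remaining test adds at most 2) — so at least 4 tests are needed, and 4 is optimal.

4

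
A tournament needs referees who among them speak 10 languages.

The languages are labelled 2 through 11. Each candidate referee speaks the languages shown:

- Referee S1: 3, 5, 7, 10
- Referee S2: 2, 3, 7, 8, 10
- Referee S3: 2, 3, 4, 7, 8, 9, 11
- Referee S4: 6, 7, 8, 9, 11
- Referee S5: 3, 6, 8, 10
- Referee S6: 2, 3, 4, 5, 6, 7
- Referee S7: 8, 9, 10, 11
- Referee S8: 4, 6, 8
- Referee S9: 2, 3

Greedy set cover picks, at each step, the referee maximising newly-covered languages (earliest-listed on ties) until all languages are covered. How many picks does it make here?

3

Greedy: pick S3 (covers 7 new) → pick S1 (covers 2 new) → pick S4 (covers 1 new). Total picks: 3.
(The true minimum cover uses only 2 referees, so greedy is not optimal here.)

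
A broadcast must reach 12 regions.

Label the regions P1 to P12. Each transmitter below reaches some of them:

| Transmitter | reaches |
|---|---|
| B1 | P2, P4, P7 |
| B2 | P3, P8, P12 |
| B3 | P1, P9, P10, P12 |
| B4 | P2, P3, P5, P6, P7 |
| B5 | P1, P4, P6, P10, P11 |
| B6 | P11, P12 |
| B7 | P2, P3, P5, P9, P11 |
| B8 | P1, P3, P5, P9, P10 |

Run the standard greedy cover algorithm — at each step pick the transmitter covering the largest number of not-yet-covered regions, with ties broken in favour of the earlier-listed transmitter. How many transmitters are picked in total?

Greedy: pick B4 (covers 5 new) → pick B3 (covers 4 new) → pick B5 (covers 2 new) → pick B2 (covers 1 new). Total picks: 4.

4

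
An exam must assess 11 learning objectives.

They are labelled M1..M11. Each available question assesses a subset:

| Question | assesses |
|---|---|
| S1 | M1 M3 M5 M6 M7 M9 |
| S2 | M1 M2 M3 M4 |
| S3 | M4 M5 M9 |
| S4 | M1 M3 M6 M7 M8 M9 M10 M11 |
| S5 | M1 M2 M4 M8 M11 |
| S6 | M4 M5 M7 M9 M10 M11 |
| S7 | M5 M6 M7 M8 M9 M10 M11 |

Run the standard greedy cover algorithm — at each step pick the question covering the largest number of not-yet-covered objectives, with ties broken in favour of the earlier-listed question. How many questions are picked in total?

3

Greedy: pick S4 (covers 8 new) → pick S2 (covers 2 new) → pick S1 (covers 1 new). Total picks: 3.
(The true minimum cover uses only 2 questions, so greedy is not optimal here.)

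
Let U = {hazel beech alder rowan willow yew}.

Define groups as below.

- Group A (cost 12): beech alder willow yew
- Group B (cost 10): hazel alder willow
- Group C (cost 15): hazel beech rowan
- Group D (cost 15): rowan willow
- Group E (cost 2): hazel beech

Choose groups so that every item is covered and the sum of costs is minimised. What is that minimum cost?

27

A, C together cover every item (A ∪ C = {hazel, beech, alder, rowan, willow, yew}); total cost 12 + 15 = 27.
The greedy pick E, A, C costs 29; no covering selection beats 27.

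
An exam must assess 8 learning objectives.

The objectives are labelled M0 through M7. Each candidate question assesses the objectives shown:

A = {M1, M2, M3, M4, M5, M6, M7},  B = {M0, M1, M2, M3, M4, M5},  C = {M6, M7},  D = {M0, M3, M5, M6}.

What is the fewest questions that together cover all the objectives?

A and B together: A ∪ B = {M0, M1, M2, M3, M4, M5, M6, M7} — every objective is covered.
No single question has all 8 objectives (the largest, A, has 7), so 2 is optimal.

2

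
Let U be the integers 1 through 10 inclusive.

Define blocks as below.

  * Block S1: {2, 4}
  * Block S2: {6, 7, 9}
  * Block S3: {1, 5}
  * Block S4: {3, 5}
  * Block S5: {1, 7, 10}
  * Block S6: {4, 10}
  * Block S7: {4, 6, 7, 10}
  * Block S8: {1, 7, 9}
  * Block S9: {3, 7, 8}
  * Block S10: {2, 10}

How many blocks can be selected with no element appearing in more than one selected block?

3

S4, S6, S8 are pairwise disjoint (S4={3,5}; S6={4,10}; S8={1,7,9}).
Every remaining block overlaps one of these, and no 4 of the listed blocks are pairwise disjoint, so 3 is the maximum.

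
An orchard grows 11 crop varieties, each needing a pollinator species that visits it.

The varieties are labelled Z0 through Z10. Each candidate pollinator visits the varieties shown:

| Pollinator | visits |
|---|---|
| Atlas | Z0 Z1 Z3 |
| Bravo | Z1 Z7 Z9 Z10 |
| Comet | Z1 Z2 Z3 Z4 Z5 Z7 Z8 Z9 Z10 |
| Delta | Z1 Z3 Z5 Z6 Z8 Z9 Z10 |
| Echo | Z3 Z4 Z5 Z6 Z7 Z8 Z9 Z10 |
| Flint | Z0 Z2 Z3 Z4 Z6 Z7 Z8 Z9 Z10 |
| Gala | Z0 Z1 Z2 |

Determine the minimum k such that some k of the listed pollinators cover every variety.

Take {Comet, Flint}. Their union is {Z0, Z1, Z2, Z3, Z4, Z5, Z6, Z7, Z8, Z9, Z10}, which is all 11 varieties.
No single pollinator has all 11 varieties (the largest, Comet, has 9), so 2 is optimal.

2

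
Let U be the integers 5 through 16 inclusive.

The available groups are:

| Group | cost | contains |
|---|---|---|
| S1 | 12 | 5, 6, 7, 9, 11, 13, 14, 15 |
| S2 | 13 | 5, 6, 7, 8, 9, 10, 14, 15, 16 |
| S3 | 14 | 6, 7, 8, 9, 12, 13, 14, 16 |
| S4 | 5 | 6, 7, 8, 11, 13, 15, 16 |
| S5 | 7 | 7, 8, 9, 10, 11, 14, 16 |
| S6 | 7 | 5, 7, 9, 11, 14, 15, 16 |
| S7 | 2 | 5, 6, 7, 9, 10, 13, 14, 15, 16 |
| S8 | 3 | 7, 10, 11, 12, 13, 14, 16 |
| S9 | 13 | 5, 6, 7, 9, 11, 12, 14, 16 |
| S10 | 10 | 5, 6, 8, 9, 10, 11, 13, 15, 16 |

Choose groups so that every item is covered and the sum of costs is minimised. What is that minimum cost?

S4, S7, S8 together cover every item (S4 ∪ S7 ∪ S8 = {5, 6, 7, 8, 9, 10, 11, 12, 13, 14, 15, 16}); total cost 5 + 2 + 3 = 10.
No covering selection has total cost below 10.

10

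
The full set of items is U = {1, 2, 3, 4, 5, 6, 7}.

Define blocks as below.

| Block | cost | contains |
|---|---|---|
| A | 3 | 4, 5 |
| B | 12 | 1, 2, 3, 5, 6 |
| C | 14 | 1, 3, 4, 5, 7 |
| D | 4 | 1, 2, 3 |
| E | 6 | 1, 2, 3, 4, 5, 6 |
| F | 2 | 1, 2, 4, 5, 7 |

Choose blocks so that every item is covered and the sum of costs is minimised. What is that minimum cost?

E, F together cover every item (E ∪ F = {1, 2, 3, 4, 5, 6, 7}); total cost 6 + 2 = 8.
No covering selection has total cost below 8.

8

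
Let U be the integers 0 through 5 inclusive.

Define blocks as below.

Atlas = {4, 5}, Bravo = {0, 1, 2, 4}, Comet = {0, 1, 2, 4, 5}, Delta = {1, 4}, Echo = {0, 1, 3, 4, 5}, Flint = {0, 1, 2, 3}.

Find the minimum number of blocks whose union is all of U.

Echo and Flint cover everything between them: the union {0, 1, 2, 3, 4, 5} is all of U.
No single block has all 6 items (the largest, Comet, has 5), so 2 is optimal.

2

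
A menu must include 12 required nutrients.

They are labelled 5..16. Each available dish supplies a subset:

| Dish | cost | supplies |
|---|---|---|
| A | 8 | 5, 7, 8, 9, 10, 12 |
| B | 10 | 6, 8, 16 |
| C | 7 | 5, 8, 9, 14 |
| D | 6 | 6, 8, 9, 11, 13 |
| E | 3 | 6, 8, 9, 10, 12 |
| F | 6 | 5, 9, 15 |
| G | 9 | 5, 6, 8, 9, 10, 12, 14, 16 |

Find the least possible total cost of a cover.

29

A, D, F, G together cover every nutrient (A ∪ D ∪ F ∪ G = {5, 6, 7, 8, 9, 10, 11, 12, 13, 14, 15, 16}); total cost 8 + 6 + 6 + 9 = 29.
The greedy pick E, D, F, G, A costs 32; no covering selection beats 29.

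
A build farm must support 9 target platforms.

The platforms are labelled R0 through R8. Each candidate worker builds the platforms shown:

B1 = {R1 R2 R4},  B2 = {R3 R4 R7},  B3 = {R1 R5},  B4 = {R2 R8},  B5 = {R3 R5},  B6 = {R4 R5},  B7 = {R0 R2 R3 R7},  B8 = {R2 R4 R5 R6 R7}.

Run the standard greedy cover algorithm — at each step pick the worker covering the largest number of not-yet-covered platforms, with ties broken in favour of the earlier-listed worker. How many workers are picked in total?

Greedy: pick B8 (covers 5 new) → pick B7 (covers 2 new) → pick B1 (covers 1 new) → pick B4 (covers 1 new). Total picks: 4.

4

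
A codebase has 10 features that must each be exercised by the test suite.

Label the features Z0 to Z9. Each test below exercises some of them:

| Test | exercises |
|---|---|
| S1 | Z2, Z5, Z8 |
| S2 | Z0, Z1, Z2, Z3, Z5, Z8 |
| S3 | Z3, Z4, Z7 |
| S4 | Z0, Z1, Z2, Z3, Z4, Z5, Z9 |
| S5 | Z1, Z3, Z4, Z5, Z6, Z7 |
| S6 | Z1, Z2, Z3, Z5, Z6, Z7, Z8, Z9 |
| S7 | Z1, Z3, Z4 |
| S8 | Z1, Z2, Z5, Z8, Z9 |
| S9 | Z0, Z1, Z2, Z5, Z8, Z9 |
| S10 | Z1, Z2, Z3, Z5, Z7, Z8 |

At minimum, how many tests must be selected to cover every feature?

Take {S5, S9}. Their union is {Z0, Z1, Z2, Z3, Z4, Z5, Z6, Z7, Z8, Z9}, which is all 10 features.
No single test has all 10 features (the largest, S6, has 8), so 2 is optimal.

2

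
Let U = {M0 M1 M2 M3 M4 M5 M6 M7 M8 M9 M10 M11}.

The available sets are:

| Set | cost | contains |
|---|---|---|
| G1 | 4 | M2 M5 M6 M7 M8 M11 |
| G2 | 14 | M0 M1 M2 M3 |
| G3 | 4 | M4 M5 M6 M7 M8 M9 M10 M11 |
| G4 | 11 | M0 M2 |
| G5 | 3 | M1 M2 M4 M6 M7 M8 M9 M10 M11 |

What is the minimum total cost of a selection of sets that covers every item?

G2, G3 together cover every item (G2 ∪ G3 = {M0, M1, M2, M3, M4, M5, M6, M7, M8, M9, M10, M11}); total cost 14 + 4 = 18.
The greedy pick G5, G1, G2 costs 21; no covering selection beats 18.

18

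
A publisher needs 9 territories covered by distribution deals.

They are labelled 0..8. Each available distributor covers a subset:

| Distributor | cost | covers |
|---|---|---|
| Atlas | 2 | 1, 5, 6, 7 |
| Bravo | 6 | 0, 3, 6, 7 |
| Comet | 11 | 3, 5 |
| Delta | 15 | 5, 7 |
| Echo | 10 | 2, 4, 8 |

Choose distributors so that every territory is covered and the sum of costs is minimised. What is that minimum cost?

Atlas, Bravo, Echo together cover every territory (Atlas ∪ Bravo ∪ Echo = {0, 1, 2, 3, 4, 5, 6, 7, 8}); total cost 2 + 6 + 10 = 18.
No covering selection has total cost below 18.

18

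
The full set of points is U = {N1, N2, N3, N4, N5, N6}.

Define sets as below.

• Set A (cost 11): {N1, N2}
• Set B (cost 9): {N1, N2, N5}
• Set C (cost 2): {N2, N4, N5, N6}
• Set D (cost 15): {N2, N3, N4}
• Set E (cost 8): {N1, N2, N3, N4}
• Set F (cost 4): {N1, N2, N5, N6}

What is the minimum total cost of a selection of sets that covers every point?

C, E together cover every point (C ∪ E = {N1, N2, N3, N4, N5, N6}); total cost 2 + 8 = 10.
No covering selection has total cost below 10.

10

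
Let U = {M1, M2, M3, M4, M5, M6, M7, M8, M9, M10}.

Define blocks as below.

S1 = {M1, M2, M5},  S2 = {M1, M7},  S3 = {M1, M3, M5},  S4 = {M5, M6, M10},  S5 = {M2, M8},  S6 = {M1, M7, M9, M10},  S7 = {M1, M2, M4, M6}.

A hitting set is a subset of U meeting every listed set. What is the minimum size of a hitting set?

3

The 3 elements {M1, M2, M5} hit every block.
The blocks S2, S4, S5 are pairwise disjoint, so any hitting set needs a separate element for each — at least 3. Hence 3 is optimal.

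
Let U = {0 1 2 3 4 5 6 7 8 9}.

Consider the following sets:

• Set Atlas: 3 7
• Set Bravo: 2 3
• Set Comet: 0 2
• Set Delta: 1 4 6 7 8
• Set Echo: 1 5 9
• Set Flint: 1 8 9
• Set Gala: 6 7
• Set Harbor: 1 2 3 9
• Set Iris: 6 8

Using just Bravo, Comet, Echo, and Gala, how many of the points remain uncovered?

Union of Bravo, Comet, Echo, Gala = {0, 1, 2, 3, 5, 6, 7, 9}.
Not covered: 4, 8 — 2 points.

2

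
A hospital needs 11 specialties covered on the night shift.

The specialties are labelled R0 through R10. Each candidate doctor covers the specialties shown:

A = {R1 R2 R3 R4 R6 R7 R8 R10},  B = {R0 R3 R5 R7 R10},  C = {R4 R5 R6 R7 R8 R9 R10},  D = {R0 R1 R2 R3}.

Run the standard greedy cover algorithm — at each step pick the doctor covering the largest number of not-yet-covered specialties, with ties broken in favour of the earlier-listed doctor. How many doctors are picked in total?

3

Greedy: pick A (covers 8 new) → pick B (covers 2 new) → pick C (covers 1 new). Total picks: 3.
(The true minimum cover uses only 2 doctors, so greedy is not optimal here.)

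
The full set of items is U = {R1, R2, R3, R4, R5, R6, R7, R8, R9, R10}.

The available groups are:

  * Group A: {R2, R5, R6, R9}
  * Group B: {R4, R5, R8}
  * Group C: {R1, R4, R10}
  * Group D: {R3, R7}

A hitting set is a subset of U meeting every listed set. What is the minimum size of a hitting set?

Take H = {R1, R3, R5}. Each listed group contains at least one of these, so H is a hitting set of size 3.
The groups A, C, D are pairwise disjoint, so any hitting set needs a separate item for each — at least 3. Hence 3 is optimal.

3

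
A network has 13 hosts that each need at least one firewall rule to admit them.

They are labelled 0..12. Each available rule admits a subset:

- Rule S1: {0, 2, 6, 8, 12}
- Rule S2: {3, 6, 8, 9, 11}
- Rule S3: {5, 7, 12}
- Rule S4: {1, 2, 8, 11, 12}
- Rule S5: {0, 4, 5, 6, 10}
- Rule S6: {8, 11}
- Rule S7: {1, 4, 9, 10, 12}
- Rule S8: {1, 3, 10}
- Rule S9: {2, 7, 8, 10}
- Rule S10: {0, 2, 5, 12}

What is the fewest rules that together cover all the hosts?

4

S1 and S2 and S3 and S7 together: S1 ∪ S2 ∪ S3 ∪ S7 = {0, 1, 2, 3, 4, 5, 6, 7, 8, 9, 10, 11, 12} — every host is covered.
No 3 of the 10 rules cover everything (all 120 combinations miss at least one host), so 4 is optimal.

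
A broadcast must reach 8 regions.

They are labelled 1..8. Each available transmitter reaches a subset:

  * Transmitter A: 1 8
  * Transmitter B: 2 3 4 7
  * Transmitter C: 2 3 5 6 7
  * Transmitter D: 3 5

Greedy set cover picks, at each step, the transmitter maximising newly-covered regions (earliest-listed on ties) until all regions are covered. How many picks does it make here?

Greedy: pick C (covers 5 new) → pick A (covers 2 new) → pick B (covers 1 new). Total picks: 3.

3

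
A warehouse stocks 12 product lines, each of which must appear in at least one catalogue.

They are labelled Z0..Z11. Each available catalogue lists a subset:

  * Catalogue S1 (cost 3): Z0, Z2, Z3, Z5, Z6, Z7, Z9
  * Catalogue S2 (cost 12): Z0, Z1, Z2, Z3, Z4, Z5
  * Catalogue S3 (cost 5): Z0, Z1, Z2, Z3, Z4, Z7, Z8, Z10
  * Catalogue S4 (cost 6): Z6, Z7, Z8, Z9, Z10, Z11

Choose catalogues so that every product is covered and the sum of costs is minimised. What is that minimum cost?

S1, S3, S4 together cover every product (S1 ∪ S3 ∪ S4 = {Z0, Z1, Z2, Z3, Z4, Z5, Z6, Z7, Z8, Z9, Z10, Z11}); total cost 3 + 5 + 6 = 14.
No covering selection has total cost below 14.

14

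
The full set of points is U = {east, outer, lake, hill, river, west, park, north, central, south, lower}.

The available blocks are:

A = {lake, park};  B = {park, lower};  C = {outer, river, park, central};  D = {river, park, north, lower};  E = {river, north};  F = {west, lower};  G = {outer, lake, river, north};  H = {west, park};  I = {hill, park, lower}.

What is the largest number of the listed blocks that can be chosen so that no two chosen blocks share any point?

3

A, E, F are pairwise disjoint (A={lake,park}; E={river,north}; F={west,lower}).
Every remaining block overlaps one of these, and no 4 of the listed blocks are pairwise disjoint, so 3 is the maximum.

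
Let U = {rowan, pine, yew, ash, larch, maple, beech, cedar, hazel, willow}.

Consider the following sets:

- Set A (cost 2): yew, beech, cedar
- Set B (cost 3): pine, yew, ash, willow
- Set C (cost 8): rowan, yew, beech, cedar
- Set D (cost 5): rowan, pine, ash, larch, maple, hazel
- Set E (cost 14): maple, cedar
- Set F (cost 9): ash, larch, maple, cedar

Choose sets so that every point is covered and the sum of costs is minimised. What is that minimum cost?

A, B, D together cover every point (A ∪ B ∪ D = {rowan, pine, yew, ash, larch, maple, beech, cedar, hazel, willow}); total cost 2 + 3 + 5 = 10.
No covering selection has total cost below 10.

10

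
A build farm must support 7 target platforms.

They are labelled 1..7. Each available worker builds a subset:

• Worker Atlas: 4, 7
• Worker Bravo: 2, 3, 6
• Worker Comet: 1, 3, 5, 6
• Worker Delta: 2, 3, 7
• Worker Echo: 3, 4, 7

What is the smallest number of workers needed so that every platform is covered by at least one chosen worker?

3

Take {Atlas, Comet, Delta}. Their union is {1, 2, 3, 4, 5, 6, 7}, which is all 7 platforms.
Only Comet contains 1, so Comet is forced; the remaining 3 platforms need at least 2 more workers (each remaining worker adds at most 2) — so at least 3 workers are needed, and 3 is optimal.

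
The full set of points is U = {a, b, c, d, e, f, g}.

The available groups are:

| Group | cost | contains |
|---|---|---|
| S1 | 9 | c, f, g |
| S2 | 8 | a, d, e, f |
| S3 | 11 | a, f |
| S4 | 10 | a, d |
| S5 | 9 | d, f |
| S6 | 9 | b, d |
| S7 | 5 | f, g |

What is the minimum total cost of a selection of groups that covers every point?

26

S1, S2, S6 together cover every point (S1 ∪ S2 ∪ S6 = {a, b, c, d, e, f, g}); total cost 9 + 8 + 9 = 26.
No covering selection has total cost below 26.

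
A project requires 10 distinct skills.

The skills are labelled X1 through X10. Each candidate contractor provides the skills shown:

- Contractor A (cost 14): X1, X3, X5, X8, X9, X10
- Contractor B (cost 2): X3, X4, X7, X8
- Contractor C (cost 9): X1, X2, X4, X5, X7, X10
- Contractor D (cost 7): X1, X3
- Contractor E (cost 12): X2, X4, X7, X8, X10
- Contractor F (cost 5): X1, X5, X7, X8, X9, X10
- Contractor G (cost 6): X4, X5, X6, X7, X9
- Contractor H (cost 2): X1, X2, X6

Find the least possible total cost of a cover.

B, F, H together cover every skill (B ∪ F ∪ H = {X1, X2, X3, X4, X5, X6, X7, X8, X9, X10}); total cost 2 + 5 + 2 = 9.
No covering selection has total cost below 9.

9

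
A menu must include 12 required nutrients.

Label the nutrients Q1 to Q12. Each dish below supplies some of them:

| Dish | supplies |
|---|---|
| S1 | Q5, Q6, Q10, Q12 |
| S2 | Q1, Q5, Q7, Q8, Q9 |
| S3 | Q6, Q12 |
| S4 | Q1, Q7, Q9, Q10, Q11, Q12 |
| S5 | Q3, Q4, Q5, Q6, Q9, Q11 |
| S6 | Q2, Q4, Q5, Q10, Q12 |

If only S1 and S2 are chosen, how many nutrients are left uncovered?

Union of S1, S2 = {Q1, Q5, Q6, Q7, Q8, Q9, Q10, Q12}.
Not covered: Q2, Q3, Q4, Q11 — 4 nutrients.

4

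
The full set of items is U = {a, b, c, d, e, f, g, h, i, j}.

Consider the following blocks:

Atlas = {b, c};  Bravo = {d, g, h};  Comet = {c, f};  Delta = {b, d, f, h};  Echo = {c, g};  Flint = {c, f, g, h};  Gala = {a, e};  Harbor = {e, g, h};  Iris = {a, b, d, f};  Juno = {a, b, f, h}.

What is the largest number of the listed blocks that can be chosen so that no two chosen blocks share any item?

Atlas, Bravo, Gala are pairwise disjoint (Atlas={b,c}; Bravo={d,g,h}; Gala={a,e}).
Every remaining block overlaps one of these, and no 4 of the listed blocks are pairwise disjoint, so 3 is the maximum.

3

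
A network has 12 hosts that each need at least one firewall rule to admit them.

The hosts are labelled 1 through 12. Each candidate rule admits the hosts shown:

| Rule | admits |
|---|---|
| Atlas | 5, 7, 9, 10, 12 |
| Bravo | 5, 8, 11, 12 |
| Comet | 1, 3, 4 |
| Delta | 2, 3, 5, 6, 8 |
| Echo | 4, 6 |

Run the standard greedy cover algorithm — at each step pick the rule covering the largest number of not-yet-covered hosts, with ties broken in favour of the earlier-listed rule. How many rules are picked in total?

Greedy: pick Atlas (covers 5 new) → pick Delta (covers 4 new) → pick Comet (covers 2 new) → pick Bravo (covers 1 new). Total picks: 4.

4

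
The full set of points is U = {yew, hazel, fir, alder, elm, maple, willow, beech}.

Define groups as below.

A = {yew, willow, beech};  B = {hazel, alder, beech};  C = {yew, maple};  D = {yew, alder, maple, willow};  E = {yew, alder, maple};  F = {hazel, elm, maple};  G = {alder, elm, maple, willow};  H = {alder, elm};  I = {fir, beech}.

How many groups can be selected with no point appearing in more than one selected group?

3

C, H, I are pairwise disjoint (C={yew,maple}; H={alder,elm}; I={fir,beech}).
Every remaining group overlaps one of these, and no 4 of the listed groups are pairwise disjoint, so 3 is the maximum.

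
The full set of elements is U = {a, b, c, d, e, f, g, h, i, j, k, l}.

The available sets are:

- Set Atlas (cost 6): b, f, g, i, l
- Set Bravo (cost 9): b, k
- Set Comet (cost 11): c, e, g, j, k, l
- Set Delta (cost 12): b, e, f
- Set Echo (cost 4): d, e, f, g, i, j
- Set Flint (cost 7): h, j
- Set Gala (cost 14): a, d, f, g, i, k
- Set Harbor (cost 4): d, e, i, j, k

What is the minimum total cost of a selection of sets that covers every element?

38

Atlas, Comet, Flint, Gala together cover every element (Atlas ∪ Comet ∪ Flint ∪ Gala = {a, b, c, d, e, f, g, h, i, j, k, l}); total cost 6 + 11 + 7 + 14 = 38.
The greedy pick Echo, Atlas, Harbor, Flint, Comet, Gala costs 46; no covering selection beats 38.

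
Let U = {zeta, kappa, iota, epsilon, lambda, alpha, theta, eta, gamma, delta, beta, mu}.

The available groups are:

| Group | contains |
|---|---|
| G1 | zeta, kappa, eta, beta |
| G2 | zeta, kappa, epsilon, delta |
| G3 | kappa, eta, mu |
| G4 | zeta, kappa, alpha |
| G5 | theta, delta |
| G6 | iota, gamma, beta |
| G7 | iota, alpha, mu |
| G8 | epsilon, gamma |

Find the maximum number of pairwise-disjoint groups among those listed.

G1, G5, G7, G8 are pairwise disjoint (G1={zeta,kappa,eta,beta}; G5={theta,delta}; G7={iota,alpha,mu}; G8={epsilon,gamma}).
Every remaining group overlaps one of these, and no 5 of the listed groups are pairwise disjoint, so 4 is the maximum.

4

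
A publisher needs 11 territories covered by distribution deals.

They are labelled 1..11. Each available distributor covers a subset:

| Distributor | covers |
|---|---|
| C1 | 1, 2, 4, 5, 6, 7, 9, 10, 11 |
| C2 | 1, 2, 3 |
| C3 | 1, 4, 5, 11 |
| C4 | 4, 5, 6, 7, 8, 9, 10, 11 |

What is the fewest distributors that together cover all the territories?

2

C2 and C4 together: C2 ∪ C4 = {1, 2, 3, 4, 5, 6, 7, 8, 9, 10, 11} — every territory is covered.
No single distributor has all 11 territories (the largest, C1, has 9), so 2 is optimal.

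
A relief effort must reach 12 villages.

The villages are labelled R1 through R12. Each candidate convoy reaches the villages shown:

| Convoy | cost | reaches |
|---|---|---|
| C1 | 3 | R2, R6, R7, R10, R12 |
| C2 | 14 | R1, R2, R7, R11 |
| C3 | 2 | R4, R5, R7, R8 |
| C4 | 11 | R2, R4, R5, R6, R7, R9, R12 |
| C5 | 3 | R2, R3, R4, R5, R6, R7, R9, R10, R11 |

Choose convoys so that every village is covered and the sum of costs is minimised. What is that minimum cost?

22

C1, C2, C3, C5 together cover every village (C1 ∪ C2 ∪ C3 ∪ C5 = {R1, R2, R3, R4, R5, R6, R7, R8, R9, R10, R11, R12}); total cost 3 + 14 + 2 + 3 = 22.
No covering selection has total cost below 22.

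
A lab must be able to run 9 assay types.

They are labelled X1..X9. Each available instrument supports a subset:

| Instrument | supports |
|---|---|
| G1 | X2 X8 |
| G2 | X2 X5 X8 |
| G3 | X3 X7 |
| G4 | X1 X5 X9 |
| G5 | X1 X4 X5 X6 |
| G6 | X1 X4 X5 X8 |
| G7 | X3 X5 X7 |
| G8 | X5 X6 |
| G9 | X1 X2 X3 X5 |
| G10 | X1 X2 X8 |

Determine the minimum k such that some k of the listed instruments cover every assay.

4

G1 and G3 and G4 and G5 together: G1 ∪ G3 ∪ G4 ∪ G5 = {X1, X2, X3, X4, X5, X6, X7, X8, X9} — every assay is covered.
Only G4 contains X9, so G4 is forced; the remaining 6 assays need at least 3 more instruments (each remaining instrument adds at most 2) — so at least 4 instruments are needed, and 4 is optimal.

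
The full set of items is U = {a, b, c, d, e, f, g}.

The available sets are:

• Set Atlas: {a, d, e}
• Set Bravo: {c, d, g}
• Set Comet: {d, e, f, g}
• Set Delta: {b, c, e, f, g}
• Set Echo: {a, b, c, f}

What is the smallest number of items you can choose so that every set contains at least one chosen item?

2

Take H = {d, f}. Each listed set contains at least one of these, so H is a hitting set of size 2.
No single item lies in every set, so at least 2 are needed and 2 is optimal.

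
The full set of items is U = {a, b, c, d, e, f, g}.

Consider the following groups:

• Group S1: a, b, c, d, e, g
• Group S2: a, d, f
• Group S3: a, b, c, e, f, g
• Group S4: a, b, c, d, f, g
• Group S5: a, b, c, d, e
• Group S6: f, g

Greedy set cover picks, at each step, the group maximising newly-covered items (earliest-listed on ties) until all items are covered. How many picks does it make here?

2

Greedy: pick S1 (covers 6 new) → pick S2 (covers 1 new). Total picks: 2.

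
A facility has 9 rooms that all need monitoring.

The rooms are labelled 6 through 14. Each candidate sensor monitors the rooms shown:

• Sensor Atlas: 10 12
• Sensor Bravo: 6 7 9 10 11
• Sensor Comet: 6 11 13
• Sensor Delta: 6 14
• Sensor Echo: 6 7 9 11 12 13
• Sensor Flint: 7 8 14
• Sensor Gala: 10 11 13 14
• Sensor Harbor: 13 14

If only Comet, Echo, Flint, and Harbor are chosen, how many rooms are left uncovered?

Union of Comet, Echo, Flint, Harbor = {6, 7, 8, 9, 11, 12, 13, 14}.
Not covered: 10 — 1 room.

1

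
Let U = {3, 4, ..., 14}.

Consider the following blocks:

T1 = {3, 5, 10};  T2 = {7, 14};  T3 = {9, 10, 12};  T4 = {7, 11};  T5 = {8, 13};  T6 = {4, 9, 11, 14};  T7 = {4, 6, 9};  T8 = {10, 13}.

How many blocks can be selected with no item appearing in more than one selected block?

4

T1, T2, T5, T7 are pairwise disjoint (T1={3,5,10}; T2={7,14}; T5={8,13}; T7={4,6,9}).
Every remaining block overlaps one of these, and no 5 of the listed blocks are pairwise disjoint, so 4 is the maximum.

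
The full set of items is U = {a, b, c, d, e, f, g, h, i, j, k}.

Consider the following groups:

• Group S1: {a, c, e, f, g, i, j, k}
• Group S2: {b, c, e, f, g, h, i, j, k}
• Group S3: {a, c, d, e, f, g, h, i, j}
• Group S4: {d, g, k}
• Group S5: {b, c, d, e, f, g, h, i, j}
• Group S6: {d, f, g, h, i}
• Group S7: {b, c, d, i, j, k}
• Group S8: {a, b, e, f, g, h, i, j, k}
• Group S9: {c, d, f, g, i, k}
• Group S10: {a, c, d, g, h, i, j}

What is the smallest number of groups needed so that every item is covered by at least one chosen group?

2

S1 and S5 cover everything between them: the union {a, b, c, d, e, f, g, h, i, j, k} is all of U.
No single group has all 11 items (the largest, S2, has 9), so 2 is optimal.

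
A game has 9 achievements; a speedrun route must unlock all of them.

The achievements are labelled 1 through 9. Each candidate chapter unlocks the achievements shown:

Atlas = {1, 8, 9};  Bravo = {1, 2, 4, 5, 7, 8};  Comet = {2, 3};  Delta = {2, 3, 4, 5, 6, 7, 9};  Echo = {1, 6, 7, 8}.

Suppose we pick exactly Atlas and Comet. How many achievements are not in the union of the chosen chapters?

Union of Atlas, Comet = {1, 2, 3, 8, 9}.
Not covered: 4, 5, 6, 7 — 4 achievements.

4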